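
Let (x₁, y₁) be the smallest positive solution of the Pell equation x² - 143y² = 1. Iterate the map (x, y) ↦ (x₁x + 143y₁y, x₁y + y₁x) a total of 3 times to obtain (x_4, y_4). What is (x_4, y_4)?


Step 1: Find the fundamental solution (x₁, y₁) of x² - 143y² = 1.
  Expand √143 as a continued fraction. a₀ = ⌊√143⌋ = 11; iterate m_{k+1} = d_k·a_k − m_k, d_{k+1} = (143 − m_{k+1}²)/d_k, a_{k+1} = ⌊(a₀ + m_{k+1})/d_{k+1}⌋ (starting m₀ = 0, d₀ = 1), with convergents p_k = a_k·p_{k-1} + p_{k-2}, q_k = a_k·q_{k-1} + q_{k-2} (p₋₁ = 1, q₋₁ = 0):
  k = 0: a₀ = 11; p₀/q₀ = 11/1; p₀² − 143·q₀² = 121 − 143 = -22.
  k = 1: m = 11, d = 22, a = ⌊(11 + 11)/22⌋ = 1; p/q = (1·11 + 1)/(1·1 + 0) = 12/1; p² − 143·q² = 144 − 143 = 1.
  The first convergent with p² − 143·q² = 1 gives the fundamental solution (x₁, y₁) = (12, 1).
Step 2: Apply the recurrence (x_{n+1}, y_{n+1}) = (x₁x_n + 143y₁y_n, x₁y_n + y₁x_n) repeatedly.
  From (x_1, y_1) = (12, 1): x_2 = 12·12 + 143·1·1 = 287; y_2 = 12·1 + 1·12 = 24.
  From (x_2, y_2) = (287, 24): x_3 = 12·287 + 143·1·24 = 6876; y_3 = 12·24 + 1·287 = 575.
  From (x_3, y_3) = (6876, 575): x_4 = 12·6876 + 143·1·575 = 164737; y_4 = 12·575 + 1·6876 = 13776.
Step 3: Verify x_4² - 143·y_4² = 27138279169 - 27138279168 = 1 (should be 1). ✓

(x_1, y_1) = (12, 1); (x_4, y_4) = (164737, 13776).


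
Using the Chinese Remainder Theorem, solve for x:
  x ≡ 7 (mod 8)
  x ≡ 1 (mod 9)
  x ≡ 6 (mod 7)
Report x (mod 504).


Moduli 8, 9, 7 are pairwise coprime; by CRT there is a unique solution modulo M = 8 · 9 · 7 = 504.
Solve pairwise, accumulating the modulus:
  Start with x ≡ 7 (mod 8).
  Combine with x ≡ 1 (mod 9): since gcd(8, 9) = 1, we get a unique residue mod 72.
    Write x = 7 + 8·t and substitute into x ≡ 1 (mod 9): 8·t ≡ 1 − 7 = -6 (mod 9).
    Reduce coefficients mod 9: 8·t ≡ 3 (mod 9).
    The inverse of 8 mod 9 is 8 (since 8·8 = 64 = 7·9 + 1), so t ≡ 8·3 = 24 ≡ 6 (mod 9).
    Then x = 7 + 8·6 = 55, valid modulo lcm(8, 9) = 72: x ≡ 55 (mod 72).
  Combine with x ≡ 6 (mod 7): since gcd(72, 7) = 1, we get a unique residue mod 504.
    Write x = 55 + 72·t and substitute into x ≡ 6 (mod 7): 72·t ≡ 6 − 55 = -49 (mod 7).
    Reduce coefficients mod 7: 2·t ≡ 0 (mod 7).
    The inverse of 2 mod 7 is 4 (since 2·4 = 8 = 1·7 + 1), so t ≡ 4·0 = 0 ≡ 0 (mod 7).
    Then x = 55 + 72·0 = 55, valid modulo lcm(72, 7) = 504: x ≡ 55 (mod 504).
Verify: 55 mod 8 = 7 ✓, 55 mod 9 = 1 ✓, 55 mod 7 = 6 ✓.

x ≡ 55 (mod 504).


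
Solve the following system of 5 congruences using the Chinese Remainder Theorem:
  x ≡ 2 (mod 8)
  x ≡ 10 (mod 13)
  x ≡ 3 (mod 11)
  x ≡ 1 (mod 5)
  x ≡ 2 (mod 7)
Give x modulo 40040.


Product of moduli M = 8 · 13 · 11 · 5 · 7 = 40040.
Merge one congruence at a time:
  Start: x ≡ 2 (mod 8).
  Combine with x ≡ 10 (mod 13); new modulus lcm = 104.
    Write x = 2 + 8·t and substitute into x ≡ 10 (mod 13): 8·t ≡ 10 − 2 = 8 (mod 13).
    The inverse of 8 mod 13 is 5 (since 8·5 = 40 = 3·13 + 1), so t ≡ 5·8 = 40 ≡ 1 (mod 13).
    Then x = 2 + 8·1 = 10, valid modulo lcm(8, 13) = 104: x ≡ 10 (mod 104).
  Combine with x ≡ 3 (mod 11); new modulus lcm = 1144.
    Write x = 10 + 104·t and substitute into x ≡ 3 (mod 11): 104·t ≡ 3 − 10 = -7 (mod 11).
    Reduce coefficients mod 11: 5·t ≡ 4 (mod 11).
    The inverse of 5 mod 11 is 9 (since 5·9 = 45 = 4·11 + 1), so t ≡ 9·4 = 36 ≡ 3 (mod 11).
    Then x = 10 + 104·3 = 322, valid modulo lcm(104, 11) = 1144: x ≡ 322 (mod 1144).
  Combine with x ≡ 1 (mod 5); new modulus lcm = 5720.
    Write x = 322 + 1144·t and substitute into x ≡ 1 (mod 5): 1144·t ≡ 1 − 322 = -321 (mod 5).
    Reduce coefficients mod 5: 4·t ≡ 4 (mod 5).
    The inverse of 4 mod 5 is 4 (since 4·4 = 16 = 3·5 + 1), so t ≡ 4·4 = 16 ≡ 1 (mod 5).
    Then x = 322 + 1144·1 = 1466, valid modulo lcm(1144, 5) = 5720: x ≡ 1466 (mod 5720).
  Combine with x ≡ 2 (mod 7); new modulus lcm = 40040.
    Write x = 1466 + 5720·t and substitute into x ≡ 2 (mod 7): 5720·t ≡ 2 − 1466 = -1464 (mod 7).
    Reduce coefficients mod 7: 1·t ≡ 6 (mod 7).
    So t ≡ 6 (mod 7).
    Then x = 1466 + 5720·6 = 35786, valid modulo lcm(5720, 7) = 40040: x ≡ 35786 (mod 40040).
Verify against each original: 35786 mod 8 = 2, 35786 mod 13 = 10, 35786 mod 11 = 3, 35786 mod 5 = 1, 35786 mod 7 = 2.

x ≡ 35786 (mod 40040).


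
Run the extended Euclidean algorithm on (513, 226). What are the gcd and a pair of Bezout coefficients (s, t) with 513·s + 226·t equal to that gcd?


Euclidean algorithm on (513, 226) — divide until remainder is 0:
  513 = 2 · 226 + 61
  226 = 3 · 61 + 43
  61 = 1 · 43 + 18
  43 = 2 · 18 + 7
  18 = 2 · 7 + 4
  7 = 1 · 4 + 3
  4 = 1 · 3 + 1
  3 = 3 · 1 + 0
gcd(513, 226) = 1.
Track Bezout coefficients alongside the remainders: start with r₀ = 513 = a·1 + b·0 (s = 1, t = 0) and r₁ = 226 = a·0 + b·1 (s = 0, t = 1); each new remainder r_{k+1} = r_{k-1} − q_k·r_k inherits s_{k+1} = s_{k-1} − q_k·s_k, t_{k+1} = t_{k-1} − q_k·t_k, so r_k = a·s_k + b·t_k at every step:
  q = 2: r = 61, s = 1 − 2·0 = 1, t = 0 − 2·1 = -2  (check: 513·1 + 226·(-2) = 61)
  q = 3: r = 43, s = 0 − 3·1 = -3, t = 1 − 3·(-2) = 7  (check: 513·(-3) + 226·7 = 43)
  q = 1: r = 18, s = 1 − 1·(-3) = 4, t = -2 − 1·7 = -9  (check: 513·4 + 226·(-9) = 18)
  q = 2: r = 7, s = -3 − 2·4 = -11, t = 7 − 2·(-9) = 25  (check: 513·(-11) + 226·25 = 7)
  q = 2: r = 4, s = 4 − 2·(-11) = 26, t = -9 − 2·25 = -59  (check: 513·26 + 226·(-59) = 4)
  q = 1: r = 3, s = -11 − 1·26 = -37, t = 25 − 1·(-59) = 84  (check: 513·(-37) + 226·84 = 3)
  q = 1: r = 1, s = 26 − 1·(-37) = 63, t = -59 − 1·84 = -143  (check: 513·63 + 226·(-143) = 1)
The row with r = 1 (the gcd) gives the Bezout coefficients s = 63, t = -143.
Result: 513 · (63) + 226 · (-143) = 1.

gcd(513, 226) = 1; s = 63, t = -143 (check: 513·63 + 226·(-143) = 1).


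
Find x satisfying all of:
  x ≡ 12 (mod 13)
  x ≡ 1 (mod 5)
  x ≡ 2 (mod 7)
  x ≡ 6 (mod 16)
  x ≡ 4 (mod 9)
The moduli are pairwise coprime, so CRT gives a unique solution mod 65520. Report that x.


Product of moduli M = 13 · 5 · 7 · 16 · 9 = 65520.
Merge one congruence at a time:
  Start: x ≡ 12 (mod 13).
  Combine with x ≡ 1 (mod 5); new modulus lcm = 65.
    Write x = 12 + 13·t and substitute into x ≡ 1 (mod 5): 13·t ≡ 1 − 12 = -11 (mod 5).
    Reduce coefficients mod 5: 3·t ≡ 4 (mod 5).
    The inverse of 3 mod 5 is 2 (since 3·2 = 6 = 1·5 + 1), so t ≡ 2·4 = 8 ≡ 3 (mod 5).
    Then x = 12 + 13·3 = 51, valid modulo lcm(13, 5) = 65: x ≡ 51 (mod 65).
  Combine with x ≡ 2 (mod 7); new modulus lcm = 455.
    Write x = 51 + 65·t and substitute into x ≡ 2 (mod 7): 65·t ≡ 2 − 51 = -49 (mod 7).
    Reduce coefficients mod 7: 2·t ≡ 0 (mod 7).
    The inverse of 2 mod 7 is 4 (since 2·4 = 8 = 1·7 + 1), so t ≡ 4·0 = 0 ≡ 0 (mod 7).
    Then x = 51 + 65·0 = 51, valid modulo lcm(65, 7) = 455: x ≡ 51 (mod 455).
  Combine with x ≡ 6 (mod 16); new modulus lcm = 7280.
    Write x = 51 + 455·t and substitute into x ≡ 6 (mod 16): 455·t ≡ 6 − 51 = -45 (mod 16).
    Reduce coefficients mod 16: 7·t ≡ 3 (mod 16).
    The inverse of 7 mod 16 is 7 (since 7·7 = 49 = 3·16 + 1), so t ≡ 7·3 = 21 ≡ 5 (mod 16).
    Then x = 51 + 455·5 = 2326, valid modulo lcm(455, 16) = 7280: x ≡ 2326 (mod 7280).
  Combine with x ≡ 4 (mod 9); new modulus lcm = 65520.
    Write x = 2326 + 7280·t and substitute into x ≡ 4 (mod 9): 7280·t ≡ 4 − 2326 = -2322 (mod 9).
    Reduce coefficients mod 9: 8·t ≡ 0 (mod 9).
    The inverse of 8 mod 9 is 8 (since 8·8 = 64 = 7·9 + 1), so t ≡ 8·0 = 0 ≡ 0 (mod 9).
    Then x = 2326 + 7280·0 = 2326, valid modulo lcm(7280, 9) = 65520: x ≡ 2326 (mod 65520).
Verify against each original: 2326 mod 13 = 12, 2326 mod 5 = 1, 2326 mod 7 = 2, 2326 mod 16 = 6, 2326 mod 9 = 4.

x ≡ 2326 (mod 65520).


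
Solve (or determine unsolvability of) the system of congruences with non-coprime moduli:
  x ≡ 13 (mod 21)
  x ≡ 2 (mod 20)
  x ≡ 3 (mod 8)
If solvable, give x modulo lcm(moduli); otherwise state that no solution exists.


Moduli 21, 20, 8 are not pairwise coprime, so CRT works modulo lcm(m_i) when all pairwise compatibility conditions hold.
Pairwise compatibility: gcd(m_i, m_j) must divide a_i - a_j for every pair.
Merge one congruence at a time:
  Start: x ≡ 13 (mod 21).
  Combine with x ≡ 2 (mod 20): gcd(21, 20) = 1; 2 - 13 = -11, which IS divisible by 1, so compatible.
    Write x = 13 + 21·t and substitute into x ≡ 2 (mod 20): 21·t ≡ 2 − 13 = -11 (mod 20).
    Reduce coefficients mod 20: 1·t ≡ 9 (mod 20).
    So t ≡ 9 (mod 20).
    Then x = 13 + 21·9 = 202, valid modulo lcm(21, 20) = 420: x ≡ 202 (mod 420).
  Combine with x ≡ 3 (mod 8): gcd(420, 8) = 4, and 3 - 202 = -199 is NOT divisible by 4.
    ⇒ system is inconsistent (no integer solution).

No solution (the system is inconsistent).


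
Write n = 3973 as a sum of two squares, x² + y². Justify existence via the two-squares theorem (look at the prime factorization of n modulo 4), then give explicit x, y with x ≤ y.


Step 1: Factor n = 3973 = 29 · 137.
Step 2: Check the mod-4 condition on each prime factor: 29 ≡ 1 (mod 4), exponent 1; 137 ≡ 1 (mod 4), exponent 1.
All primes ≡ 3 (mod 4) appear to even exponent (or don't appear), so by the two-squares theorem n IS expressible as a sum of two squares.
Step 3: Build a representation. Here n = 29 · 137 is a product of primes ≡ 1 (mod 4). Each prime p ≡ 1 (mod 4) is itself a sum of two squares; find a² by testing p − a² for a perfect square:
  29: 29 − 1² = 28, 29 − 2² = 25 = 5² ⇒ 29 = 2² + 5².
  137: 137 − 1² = 136, 137 − 2² = 133, 137 − 3² = 128, 137 − 4² = 121 = 11² ⇒ 137 = 4² + 11².
  Combine using the Brahmagupta–Fibonacci identity (a² + b²)(c² + d²) = (ac − bd)² + (ad + bc)² = (ac + bd)² + (ad − bc)²:
  29 · 137 = 3973: from (2² + 5²)(4² + 11²), take (2·4 − 5·11, 2·11 + 5·4) = (8 − 55, 22 + 20) = (-47, 42); dropping signs (only squares matter) gives (47, 42); check 47² + 42² = 2209 + 1764 = 3973 ✓.
Step 4: Order so x ≤ y and verify: 42² + 47² = 1764 + 2209 = 3973 = n. ✓

n = 3973 = 42² + 47² (one valid representation with x ≤ y).


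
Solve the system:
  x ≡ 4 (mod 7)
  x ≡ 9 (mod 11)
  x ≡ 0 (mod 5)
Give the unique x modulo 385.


Moduli 7, 11, 5 are pairwise coprime; by CRT there is a unique solution modulo M = 7 · 11 · 5 = 385.
Solve pairwise, accumulating the modulus:
  Start with x ≡ 4 (mod 7).
  Combine with x ≡ 9 (mod 11): since gcd(7, 11) = 1, we get a unique residue mod 77.
    Write x = 4 + 7·t and substitute into x ≡ 9 (mod 11): 7·t ≡ 9 − 4 = 5 (mod 11).
    The inverse of 7 mod 11 is 8 (since 7·8 = 56 = 5·11 + 1), so t ≡ 8·5 = 40 ≡ 7 (mod 11).
    Then x = 4 + 7·7 = 53, valid modulo lcm(7, 11) = 77: x ≡ 53 (mod 77).
  Combine with x ≡ 0 (mod 5): since gcd(77, 5) = 1, we get a unique residue mod 385.
    Write x = 53 + 77·t and substitute into x ≡ 0 (mod 5): 77·t ≡ 0 − 53 = -53 (mod 5).
    Reduce coefficients mod 5: 2·t ≡ 2 (mod 5).
    The inverse of 2 mod 5 is 3 (since 2·3 = 6 = 1·5 + 1), so t ≡ 3·2 = 6 ≡ 1 (mod 5).
    Then x = 53 + 77·1 = 130, valid modulo lcm(77, 5) = 385: x ≡ 130 (mod 385).
Verify: 130 mod 7 = 4 ✓, 130 mod 11 = 9 ✓, 130 mod 5 = 0 ✓.

x ≡ 130 (mod 385).


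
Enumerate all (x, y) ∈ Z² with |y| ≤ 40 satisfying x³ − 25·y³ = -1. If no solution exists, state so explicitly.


The equation is x³ - 25y³ = -1. For fixed y, x³ = 25·y³ − 1, so a solution requires the RHS to be a perfect cube.
Strategy: iterate y from -40 to 40, compute RHS = 25·y³ − 1, and check whether it is a (positive or negative) perfect cube.
Check small values of y:
  y = 0: RHS = -1 = (-1)³ ⇒ x = -1 works.
  y = 1: RHS = 24 is not a perfect cube.
  y = -1: RHS = -26 is not a perfect cube.
  y = 2: RHS = 199 is not a perfect cube.
  y = -2: RHS = -201 is not a perfect cube.
  y = 3: RHS = 674 is not a perfect cube.
  y = -3: RHS = -676 is not a perfect cube.
Continuing the search up to |y| = 40 finds no further solutions beyond those listed.
Collected solutions: (-1, 0).

Solutions (with |y| ≤ 40): (-1, 0).


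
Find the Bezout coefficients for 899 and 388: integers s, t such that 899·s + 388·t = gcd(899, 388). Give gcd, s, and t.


Euclidean algorithm on (899, 388) — divide until remainder is 0:
  899 = 2 · 388 + 123
  388 = 3 · 123 + 19
  123 = 6 · 19 + 9
  19 = 2 · 9 + 1
  9 = 9 · 1 + 0
gcd(899, 388) = 1.
Track Bezout coefficients alongside the remainders: start with r₀ = 899 = a·1 + b·0 (s = 1, t = 0) and r₁ = 388 = a·0 + b·1 (s = 0, t = 1); each new remainder r_{k+1} = r_{k-1} − q_k·r_k inherits s_{k+1} = s_{k-1} − q_k·s_k, t_{k+1} = t_{k-1} − q_k·t_k, so r_k = a·s_k + b·t_k at every step:
  q = 2: r = 123, s = 1 − 2·0 = 1, t = 0 − 2·1 = -2  (check: 899·1 + 388·(-2) = 123)
  q = 3: r = 19, s = 0 − 3·1 = -3, t = 1 − 3·(-2) = 7  (check: 899·(-3) + 388·7 = 19)
  q = 6: r = 9, s = 1 − 6·(-3) = 19, t = -2 − 6·7 = -44  (check: 899·19 + 388·(-44) = 9)
  q = 2: r = 1, s = -3 − 2·19 = -41, t = 7 − 2·(-44) = 95  (check: 899·(-41) + 388·95 = 1)
The row with r = 1 (the gcd) gives the Bezout coefficients s = -41, t = 95.
Result: 899 · (-41) + 388 · (95) = 1.

gcd(899, 388) = 1; s = -41, t = 95 (check: 899·(-41) + 388·95 = 1).


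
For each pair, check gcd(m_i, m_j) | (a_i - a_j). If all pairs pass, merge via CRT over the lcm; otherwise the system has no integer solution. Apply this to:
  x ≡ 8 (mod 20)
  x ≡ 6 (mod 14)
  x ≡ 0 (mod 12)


Moduli 20, 14, 12 are not pairwise coprime, so CRT works modulo lcm(m_i) when all pairwise compatibility conditions hold.
Pairwise compatibility: gcd(m_i, m_j) must divide a_i - a_j for every pair.
Merge one congruence at a time:
  Start: x ≡ 8 (mod 20).
  Combine with x ≡ 6 (mod 14): gcd(20, 14) = 2; 6 - 8 = -2, which IS divisible by 2, so compatible.
    Write x = 8 + 20·t and substitute into x ≡ 6 (mod 14): 20·t ≡ 6 − 8 = -2 (mod 14).
    Divide the congruence (and modulus) by g = 2: 10·t ≡ -1 (mod 7).
    Reduce coefficients mod 7: 3·t ≡ 6 (mod 7).
    The inverse of 3 mod 7 is 5 (since 3·5 = 15 = 2·7 + 1), so t ≡ 5·6 = 30 ≡ 2 (mod 7).
    Then x = 8 + 20·2 = 48, valid modulo lcm(20, 14) = 140: x ≡ 48 (mod 140).
  Combine with x ≡ 0 (mod 12): gcd(140, 12) = 4; 0 - 48 = -48, which IS divisible by 4, so compatible.
    Write x = 48 + 140·t and substitute into x ≡ 0 (mod 12): 140·t ≡ 0 − 48 = -48 (mod 12).
    Divide the congruence (and modulus) by g = 4: 35·t ≡ -12 (mod 3).
    Reduce coefficients mod 3: 2·t ≡ 0 (mod 3).
    The inverse of 2 mod 3 is 2 (since 2·2 = 4 = 1·3 + 1), so t ≡ 2·0 = 0 ≡ 0 (mod 3).
    Then x = 48 + 140·0 = 48, valid modulo lcm(140, 12) = 420: x ≡ 48 (mod 420).
Verify: 48 mod 20 = 8, 48 mod 14 = 6, 48 mod 12 = 0.

x ≡ 48 (mod 420).


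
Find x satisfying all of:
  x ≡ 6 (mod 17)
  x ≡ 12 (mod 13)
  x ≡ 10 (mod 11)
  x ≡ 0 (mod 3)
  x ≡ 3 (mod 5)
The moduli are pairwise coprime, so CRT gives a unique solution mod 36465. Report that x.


Product of moduli M = 17 · 13 · 11 · 3 · 5 = 36465.
Merge one congruence at a time:
  Start: x ≡ 6 (mod 17).
  Combine with x ≡ 12 (mod 13); new modulus lcm = 221.
    Write x = 6 + 17·t and substitute into x ≡ 12 (mod 13): 17·t ≡ 12 − 6 = 6 (mod 13).
    Reduce coefficients mod 13: 4·t ≡ 6 (mod 13).
    The inverse of 4 mod 13 is 10 (since 4·10 = 40 = 3·13 + 1), so t ≡ 10·6 = 60 ≡ 8 (mod 13).
    Then x = 6 + 17·8 = 142, valid modulo lcm(17, 13) = 221: x ≡ 142 (mod 221).
  Combine with x ≡ 10 (mod 11); new modulus lcm = 2431.
    Write x = 142 + 221·t and substitute into x ≡ 10 (mod 11): 221·t ≡ 10 − 142 = -132 (mod 11).
    Reduce coefficients mod 11: 1·t ≡ 0 (mod 11).
    So t ≡ 0 (mod 11).
    Then x = 142 + 221·0 = 142, valid modulo lcm(221, 11) = 2431: x ≡ 142 (mod 2431).
  Combine with x ≡ 0 (mod 3); new modulus lcm = 7293.
    Write x = 142 + 2431·t and substitute into x ≡ 0 (mod 3): 2431·t ≡ 0 − 142 = -142 (mod 3).
    Reduce coefficients mod 3: 1·t ≡ 2 (mod 3).
    So t ≡ 2 (mod 3).
    Then x = 142 + 2431·2 = 5004, valid modulo lcm(2431, 3) = 7293: x ≡ 5004 (mod 7293).
  Combine with x ≡ 3 (mod 5); new modulus lcm = 36465.
    Write x = 5004 + 7293·t and substitute into x ≡ 3 (mod 5): 7293·t ≡ 3 − 5004 = -5001 (mod 5).
    Reduce coefficients mod 5: 3·t ≡ 4 (mod 5).
    The inverse of 3 mod 5 is 2 (since 3·2 = 6 = 1·5 + 1), so t ≡ 2·4 = 8 ≡ 3 (mod 5).
    Then x = 5004 + 7293·3 = 26883, valid modulo lcm(7293, 5) = 36465: x ≡ 26883 (mod 36465).
Verify against each original: 26883 mod 17 = 6, 26883 mod 13 = 12, 26883 mod 11 = 10, 26883 mod 3 = 0, 26883 mod 5 = 3.

x ≡ 26883 (mod 36465).


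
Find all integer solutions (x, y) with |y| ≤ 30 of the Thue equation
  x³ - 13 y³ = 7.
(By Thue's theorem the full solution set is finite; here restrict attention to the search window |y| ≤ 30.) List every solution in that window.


The equation is x³ - 13y³ = 7. For fixed y, x³ = 13·y³ + 7, so a solution requires the RHS to be a perfect cube.
Strategy: iterate y from -30 to 30, compute RHS = 13·y³ + 7, and check whether it is a (positive or negative) perfect cube.
Check small values of y:
  y = 0: RHS = 7 is not a perfect cube.
  y = 1: RHS = 20 is not a perfect cube.
  y = -1: RHS = -6 is not a perfect cube.
  y = 2: RHS = 111 is not a perfect cube.
  y = -2: RHS = -97 is not a perfect cube.
  y = 3: RHS = 358 is not a perfect cube.
  y = -3: RHS = -344 is not a perfect cube.
Continuing the search up to |y| = 30 finds no solutions either.
No (x, y) in the scanned range satisfies the equation.

No integer solutions with |y| ≤ 30.


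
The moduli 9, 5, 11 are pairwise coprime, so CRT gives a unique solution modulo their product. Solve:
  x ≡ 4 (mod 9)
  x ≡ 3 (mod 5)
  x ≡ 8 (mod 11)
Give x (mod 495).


Moduli 9, 5, 11 are pairwise coprime; by CRT there is a unique solution modulo M = 9 · 5 · 11 = 495.
Solve pairwise, accumulating the modulus:
  Start with x ≡ 4 (mod 9).
  Combine with x ≡ 3 (mod 5): since gcd(9, 5) = 1, we get a unique residue mod 45.
    Write x = 4 + 9·t and substitute into x ≡ 3 (mod 5): 9·t ≡ 3 − 4 = -1 (mod 5).
    Reduce coefficients mod 5: 4·t ≡ 4 (mod 5).
    The inverse of 4 mod 5 is 4 (since 4·4 = 16 = 3·5 + 1), so t ≡ 4·4 = 16 ≡ 1 (mod 5).
    Then x = 4 + 9·1 = 13, valid modulo lcm(9, 5) = 45: x ≡ 13 (mod 45).
  Combine with x ≡ 8 (mod 11): since gcd(45, 11) = 1, we get a unique residue mod 495.
    Write x = 13 + 45·t and substitute into x ≡ 8 (mod 11): 45·t ≡ 8 − 13 = -5 (mod 11).
    Reduce coefficients mod 11: 1·t ≡ 6 (mod 11).
    So t ≡ 6 (mod 11).
    Then x = 13 + 45·6 = 283, valid modulo lcm(45, 11) = 495: x ≡ 283 (mod 495).
Verify: 283 mod 9 = 4 ✓, 283 mod 5 = 3 ✓, 283 mod 11 = 8 ✓.

x ≡ 283 (mod 495).


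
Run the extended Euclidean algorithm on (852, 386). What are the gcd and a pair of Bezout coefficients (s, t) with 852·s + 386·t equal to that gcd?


Euclidean algorithm on (852, 386) — divide until remainder is 0:
  852 = 2 · 386 + 80
  386 = 4 · 80 + 66
  80 = 1 · 66 + 14
  66 = 4 · 14 + 10
  14 = 1 · 10 + 4
  10 = 2 · 4 + 2
  4 = 2 · 2 + 0
gcd(852, 386) = 2.
Track Bezout coefficients alongside the remainders: start with r₀ = 852 = a·1 + b·0 (s = 1, t = 0) and r₁ = 386 = a·0 + b·1 (s = 0, t = 1); each new remainder r_{k+1} = r_{k-1} − q_k·r_k inherits s_{k+1} = s_{k-1} − q_k·s_k, t_{k+1} = t_{k-1} − q_k·t_k, so r_k = a·s_k + b·t_k at every step:
  q = 2: r = 80, s = 1 − 2·0 = 1, t = 0 − 2·1 = -2  (check: 852·1 + 386·(-2) = 80)
  q = 4: r = 66, s = 0 − 4·1 = -4, t = 1 − 4·(-2) = 9  (check: 852·(-4) + 386·9 = 66)
  q = 1: r = 14, s = 1 − 1·(-4) = 5, t = -2 − 1·9 = -11  (check: 852·5 + 386·(-11) = 14)
  q = 4: r = 10, s = -4 − 4·5 = -24, t = 9 − 4·(-11) = 53  (check: 852·(-24) + 386·53 = 10)
  q = 1: r = 4, s = 5 − 1·(-24) = 29, t = -11 − 1·53 = -64  (check: 852·29 + 386·(-64) = 4)
  q = 2: r = 2, s = -24 − 2·29 = -82, t = 53 − 2·(-64) = 181  (check: 852·(-82) + 386·181 = 2)
The row with r = 2 (the gcd) gives the Bezout coefficients s = -82, t = 181.
Result: 852 · (-82) + 386 · (181) = 2.

gcd(852, 386) = 2; s = -82, t = 181 (check: 852·(-82) + 386·181 = 2).


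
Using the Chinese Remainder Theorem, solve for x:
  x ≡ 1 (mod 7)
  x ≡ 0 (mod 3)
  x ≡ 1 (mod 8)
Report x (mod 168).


Moduli 7, 3, 8 are pairwise coprime; by CRT there is a unique solution modulo M = 7 · 3 · 8 = 168.
Solve pairwise, accumulating the modulus:
  Start with x ≡ 1 (mod 7).
  Combine with x ≡ 0 (mod 3): since gcd(7, 3) = 1, we get a unique residue mod 21.
    Write x = 1 + 7·t and substitute into x ≡ 0 (mod 3): 7·t ≡ 0 − 1 = -1 (mod 3).
    Reduce coefficients mod 3: 1·t ≡ 2 (mod 3).
    So t ≡ 2 (mod 3).
    Then x = 1 + 7·2 = 15, valid modulo lcm(7, 3) = 21: x ≡ 15 (mod 21).
  Combine with x ≡ 1 (mod 8): since gcd(21, 8) = 1, we get a unique residue mod 168.
    Write x = 15 + 21·t and substitute into x ≡ 1 (mod 8): 21·t ≡ 1 − 15 = -14 (mod 8).
    Reduce coefficients mod 8: 5·t ≡ 2 (mod 8).
    The inverse of 5 mod 8 is 5 (since 5·5 = 25 = 3·8 + 1), so t ≡ 5·2 = 10 ≡ 2 (mod 8).
    Then x = 15 + 21·2 = 57, valid modulo lcm(21, 8) = 168: x ≡ 57 (mod 168).
Verify: 57 mod 7 = 1 ✓, 57 mod 3 = 0 ✓, 57 mod 8 = 1 ✓.

x ≡ 57 (mod 168).


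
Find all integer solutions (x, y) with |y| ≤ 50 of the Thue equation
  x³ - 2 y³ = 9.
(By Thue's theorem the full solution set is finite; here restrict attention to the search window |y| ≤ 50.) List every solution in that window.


The equation is x³ - 2y³ = 9. For fixed y, x³ = 2·y³ + 9, so a solution requires the RHS to be a perfect cube.
Strategy: iterate y from -50 to 50, compute RHS = 2·y³ + 9, and check whether it is a (positive or negative) perfect cube.
Check small values of y:
  y = 0: RHS = 9 is not a perfect cube.
  y = 1: RHS = 11 is not a perfect cube.
  y = -1: RHS = 7 is not a perfect cube.
  y = 2: RHS = 25 is not a perfect cube.
  y = -2: RHS = -7 is not a perfect cube.
  y = 3: RHS = 63 is not a perfect cube.
  y = -3: RHS = -45 is not a perfect cube.
Continuing the search up to |y| = 50 finds no solutions either.
No (x, y) in the scanned range satisfies the equation.

No integer solutions with |y| ≤ 50.


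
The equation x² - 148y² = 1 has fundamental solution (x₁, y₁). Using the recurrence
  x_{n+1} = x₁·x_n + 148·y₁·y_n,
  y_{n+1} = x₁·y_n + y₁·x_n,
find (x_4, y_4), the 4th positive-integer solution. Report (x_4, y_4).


Step 1: Find the fundamental solution (x₁, y₁) of x² - 148y² = 1.
  Expand √148 as a continued fraction. a₀ = ⌊√148⌋ = 12; iterate m_{k+1} = d_k·a_k − m_k, d_{k+1} = (148 − m_{k+1}²)/d_k, a_{k+1} = ⌊(a₀ + m_{k+1})/d_{k+1}⌋ (starting m₀ = 0, d₀ = 1), with convergents p_k = a_k·p_{k-1} + p_{k-2}, q_k = a_k·q_{k-1} + q_{k-2} (p₋₁ = 1, q₋₁ = 0):
  k = 0: a₀ = 12; p₀/q₀ = 12/1; p₀² − 148·q₀² = 144 − 148 = -4.
  k = 1: m = 12, d = 4, a = ⌊(12 + 12)/4⌋ = 6; p/q = (6·12 + 1)/(6·1 + 0) = 73/6; p² − 148·q² = 5329 − 5328 = 1.
  The first convergent with p² − 148·q² = 1 gives the fundamental solution (x₁, y₁) = (73, 6).
Step 2: Apply the recurrence (x_{n+1}, y_{n+1}) = (x₁x_n + 148y₁y_n, x₁y_n + y₁x_n) repeatedly.
  From (x_1, y_1) = (73, 6): x_2 = 73·73 + 148·6·6 = 10657; y_2 = 73·6 + 6·73 = 876.
  From (x_2, y_2) = (10657, 876): x_3 = 73·10657 + 148·6·876 = 1555849; y_3 = 73·876 + 6·10657 = 127890.
  From (x_3, y_3) = (1555849, 127890): x_4 = 73·1555849 + 148·6·127890 = 227143297; y_4 = 73·127890 + 6·1555849 = 18671064.
Step 3: Verify x_4² - 148·y_4² = 51594077372030209 - 51594077372030208 = 1 (should be 1). ✓

(x_1, y_1) = (73, 6); (x_4, y_4) = (227143297, 18671064).


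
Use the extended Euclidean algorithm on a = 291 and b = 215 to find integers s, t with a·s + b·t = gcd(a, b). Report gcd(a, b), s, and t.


Euclidean algorithm on (291, 215) — divide until remainder is 0:
  291 = 1 · 215 + 76
  215 = 2 · 76 + 63
  76 = 1 · 63 + 13
  63 = 4 · 13 + 11
  13 = 1 · 11 + 2
  11 = 5 · 2 + 1
  2 = 2 · 1 + 0
gcd(291, 215) = 1.
Track Bezout coefficients alongside the remainders: start with r₀ = 291 = a·1 + b·0 (s = 1, t = 0) and r₁ = 215 = a·0 + b·1 (s = 0, t = 1); each new remainder r_{k+1} = r_{k-1} − q_k·r_k inherits s_{k+1} = s_{k-1} − q_k·s_k, t_{k+1} = t_{k-1} − q_k·t_k, so r_k = a·s_k + b·t_k at every step:
  q = 1: r = 76, s = 1 − 1·0 = 1, t = 0 − 1·1 = -1  (check: 291·1 + 215·(-1) = 76)
  q = 2: r = 63, s = 0 − 2·1 = -2, t = 1 − 2·(-1) = 3  (check: 291·(-2) + 215·3 = 63)
  q = 1: r = 13, s = 1 − 1·(-2) = 3, t = -1 − 1·3 = -4  (check: 291·3 + 215·(-4) = 13)
  q = 4: r = 11, s = -2 − 4·3 = -14, t = 3 − 4·(-4) = 19  (check: 291·(-14) + 215·19 = 11)
  q = 1: r = 2, s = 3 − 1·(-14) = 17, t = -4 − 1·19 = -23  (check: 291·17 + 215·(-23) = 2)
  q = 5: r = 1, s = -14 − 5·17 = -99, t = 19 − 5·(-23) = 134  (check: 291·(-99) + 215·134 = 1)
The row with r = 1 (the gcd) gives the Bezout coefficients s = -99, t = 134.
Result: 291 · (-99) + 215 · (134) = 1.

gcd(291, 215) = 1; s = -99, t = 134 (check: 291·(-99) + 215·134 = 1).


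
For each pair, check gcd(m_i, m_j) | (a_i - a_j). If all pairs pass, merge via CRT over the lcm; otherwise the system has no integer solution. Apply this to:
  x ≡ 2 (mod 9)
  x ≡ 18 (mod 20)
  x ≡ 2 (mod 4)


Moduli 9, 20, 4 are not pairwise coprime, so CRT works modulo lcm(m_i) when all pairwise compatibility conditions hold.
Pairwise compatibility: gcd(m_i, m_j) must divide a_i - a_j for every pair.
Merge one congruence at a time:
  Start: x ≡ 2 (mod 9).
  Combine with x ≡ 18 (mod 20): gcd(9, 20) = 1; 18 - 2 = 16, which IS divisible by 1, so compatible.
    Write x = 2 + 9·t and substitute into x ≡ 18 (mod 20): 9·t ≡ 18 − 2 = 16 (mod 20).
    The inverse of 9 mod 20 is 9 (since 9·9 = 81 = 4·20 + 1), so t ≡ 9·16 = 144 ≡ 4 (mod 20).
    Then x = 2 + 9·4 = 38, valid modulo lcm(9, 20) = 180: x ≡ 38 (mod 180).
  Combine with x ≡ 2 (mod 4): gcd(180, 4) = 4; 2 - 38 = -36, which IS divisible by 4, so compatible.
    Write x = 38 + 180·t and substitute into x ≡ 2 (mod 4): 180·t ≡ 2 − 38 = -36 (mod 4).
    Divide the congruence (and modulus) by g = 4: 45·t ≡ -9 (mod 1).
    Modulo 1 every t works; take t = 0.
    Then x = 38 + 180·0 = 38, valid modulo lcm(180, 4) = 180: x ≡ 38 (mod 180).
Verify: 38 mod 9 = 2, 38 mod 20 = 18, 38 mod 4 = 2.

x ≡ 38 (mod 180).


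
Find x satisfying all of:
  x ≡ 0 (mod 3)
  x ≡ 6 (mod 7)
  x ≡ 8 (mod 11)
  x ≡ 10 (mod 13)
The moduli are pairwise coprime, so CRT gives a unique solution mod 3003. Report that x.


Product of moduli M = 3 · 7 · 11 · 13 = 3003.
Merge one congruence at a time:
  Start: x ≡ 0 (mod 3).
  Combine with x ≡ 6 (mod 7); new modulus lcm = 21.
    Write x = 0 + 3·t and substitute into x ≡ 6 (mod 7): 3·t ≡ 6 − 0 = 6 (mod 7).
    The inverse of 3 mod 7 is 5 (since 3·5 = 15 = 2·7 + 1), so t ≡ 5·6 = 30 ≡ 2 (mod 7).
    Then x = 0 + 3·2 = 6, valid modulo lcm(3, 7) = 21: x ≡ 6 (mod 21).
  Combine with x ≡ 8 (mod 11); new modulus lcm = 231.
    Write x = 6 + 21·t and substitute into x ≡ 8 (mod 11): 21·t ≡ 8 − 6 = 2 (mod 11).
    Reduce coefficients mod 11: 10·t ≡ 2 (mod 11).
    The inverse of 10 mod 11 is 10 (since 10·10 = 100 = 9·11 + 1), so t ≡ 10·2 = 20 ≡ 9 (mod 11).
    Then x = 6 + 21·9 = 195, valid modulo lcm(21, 11) = 231: x ≡ 195 (mod 231).
  Combine with x ≡ 10 (mod 13); new modulus lcm = 3003.
    Write x = 195 + 231·t and substitute into x ≡ 10 (mod 13): 231·t ≡ 10 − 195 = -185 (mod 13).
    Reduce coefficients mod 13: 10·t ≡ 10 (mod 13).
    The inverse of 10 mod 13 is 4 (since 10·4 = 40 = 3·13 + 1), so t ≡ 4·10 = 40 ≡ 1 (mod 13).
    Then x = 195 + 231·1 = 426, valid modulo lcm(231, 13) = 3003: x ≡ 426 (mod 3003).
Verify against each original: 426 mod 3 = 0, 426 mod 7 = 6, 426 mod 11 = 8, 426 mod 13 = 10.

x ≡ 426 (mod 3003).


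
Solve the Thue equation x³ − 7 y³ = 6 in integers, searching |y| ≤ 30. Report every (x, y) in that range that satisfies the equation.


The equation is x³ - 7y³ = 6. For fixed y, x³ = 7·y³ + 6, so a solution requires the RHS to be a perfect cube.
Strategy: iterate y from -30 to 30, compute RHS = 7·y³ + 6, and check whether it is a (positive or negative) perfect cube.
Check small values of y:
  y = 0: RHS = 6 is not a perfect cube.
  y = 1: RHS = 13 is not a perfect cube.
  y = -1: RHS = -1 = (-1)³ ⇒ x = -1 works.
  y = 2: RHS = 62 is not a perfect cube.
  y = -2: RHS = -50 is not a perfect cube.
  y = 3: RHS = 195 is not a perfect cube.
  y = -3: RHS = -183 is not a perfect cube.
Continuing the search up to |y| = 30 finds no further solutions beyond those listed.
Collected solutions: (-1, -1).

Solutions (with |y| ≤ 30): (-1, -1).


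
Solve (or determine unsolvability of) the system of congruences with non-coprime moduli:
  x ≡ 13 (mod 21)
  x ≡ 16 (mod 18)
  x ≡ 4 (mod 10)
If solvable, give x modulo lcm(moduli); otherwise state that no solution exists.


Moduli 21, 18, 10 are not pairwise coprime, so CRT works modulo lcm(m_i) when all pairwise compatibility conditions hold.
Pairwise compatibility: gcd(m_i, m_j) must divide a_i - a_j for every pair.
Merge one congruence at a time:
  Start: x ≡ 13 (mod 21).
  Combine with x ≡ 16 (mod 18): gcd(21, 18) = 3; 16 - 13 = 3, which IS divisible by 3, so compatible.
    Write x = 13 + 21·t and substitute into x ≡ 16 (mod 18): 21·t ≡ 16 − 13 = 3 (mod 18).
    Divide the congruence (and modulus) by g = 3: 7·t ≡ 1 (mod 6).
    Reduce coefficients mod 6: 1·t ≡ 1 (mod 6).
    So t ≡ 1 (mod 6).
    Then x = 13 + 21·1 = 34, valid modulo lcm(21, 18) = 126: x ≡ 34 (mod 126).
  Combine with x ≡ 4 (mod 10): gcd(126, 10) = 2; 4 - 34 = -30, which IS divisible by 2, so compatible.
    Write x = 34 + 126·t and substitute into x ≡ 4 (mod 10): 126·t ≡ 4 − 34 = -30 (mod 10).
    Divide the congruence (and modulus) by g = 2: 63·t ≡ -15 (mod 5).
    Reduce coefficients mod 5: 3·t ≡ 0 (mod 5).
    The inverse of 3 mod 5 is 2 (since 3·2 = 6 = 1·5 + 1), so t ≡ 2·0 = 0 ≡ 0 (mod 5).
    Then x = 34 + 126·0 = 34, valid modulo lcm(126, 10) = 630: x ≡ 34 (mod 630).
Verify: 34 mod 21 = 13, 34 mod 18 = 16, 34 mod 10 = 4.

x ≡ 34 (mod 630).


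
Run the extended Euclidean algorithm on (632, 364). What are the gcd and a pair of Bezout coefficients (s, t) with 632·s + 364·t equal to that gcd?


Euclidean algorithm on (632, 364) — divide until remainder is 0:
  632 = 1 · 364 + 268
  364 = 1 · 268 + 96
  268 = 2 · 96 + 76
  96 = 1 · 76 + 20
  76 = 3 · 20 + 16
  20 = 1 · 16 + 4
  16 = 4 · 4 + 0
gcd(632, 364) = 4.
Track Bezout coefficients alongside the remainders: start with r₀ = 632 = a·1 + b·0 (s = 1, t = 0) and r₁ = 364 = a·0 + b·1 (s = 0, t = 1); each new remainder r_{k+1} = r_{k-1} − q_k·r_k inherits s_{k+1} = s_{k-1} − q_k·s_k, t_{k+1} = t_{k-1} − q_k·t_k, so r_k = a·s_k + b·t_k at every step:
  q = 1: r = 268, s = 1 − 1·0 = 1, t = 0 − 1·1 = -1  (check: 632·1 + 364·(-1) = 268)
  q = 1: r = 96, s = 0 − 1·1 = -1, t = 1 − 1·(-1) = 2  (check: 632·(-1) + 364·2 = 96)
  q = 2: r = 76, s = 1 − 2·(-1) = 3, t = -1 − 2·2 = -5  (check: 632·3 + 364·(-5) = 76)
  q = 1: r = 20, s = -1 − 1·3 = -4, t = 2 − 1·(-5) = 7  (check: 632·(-4) + 364·7 = 20)
  q = 3: r = 16, s = 3 − 3·(-4) = 15, t = -5 − 3·7 = -26  (check: 632·15 + 364·(-26) = 16)
  q = 1: r = 4, s = -4 − 1·15 = -19, t = 7 − 1·(-26) = 33  (check: 632·(-19) + 364·33 = 4)
The row with r = 4 (the gcd) gives the Bezout coefficients s = -19, t = 33.
Result: 632 · (-19) + 364 · (33) = 4.

gcd(632, 364) = 4; s = -19, t = 33 (check: 632·(-19) + 364·33 = 4).


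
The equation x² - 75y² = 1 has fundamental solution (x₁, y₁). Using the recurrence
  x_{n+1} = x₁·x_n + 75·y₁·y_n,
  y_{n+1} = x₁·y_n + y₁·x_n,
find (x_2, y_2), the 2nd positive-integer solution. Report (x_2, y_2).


Step 1: Find the fundamental solution (x₁, y₁) of x² - 75y² = 1.
  Expand √75 as a continued fraction. a₀ = ⌊√75⌋ = 8; iterate m_{k+1} = d_k·a_k − m_k, d_{k+1} = (75 − m_{k+1}²)/d_k, a_{k+1} = ⌊(a₀ + m_{k+1})/d_{k+1}⌋ (starting m₀ = 0, d₀ = 1), with convergents p_k = a_k·p_{k-1} + p_{k-2}, q_k = a_k·q_{k-1} + q_{k-2} (p₋₁ = 1, q₋₁ = 0):
  k = 0: a₀ = 8; p₀/q₀ = 8/1; p₀² − 75·q₀² = 64 − 75 = -11.
  k = 1: m = 8, d = 11, a = ⌊(8 + 8)/11⌋ = 1; p/q = (1·8 + 1)/(1·1 + 0) = 9/1; p² − 75·q² = 81 − 75 = 6.
  k = 2: m = 3, d = 6, a = ⌊(8 + 3)/6⌋ = 1; p/q = (1·9 + 8)/(1·1 + 1) = 17/2; p² − 75·q² = 289 − 300 = -11.
  k = 3: m = 3, d = 11, a = ⌊(8 + 3)/11⌋ = 1; p/q = (1·17 + 9)/(1·2 + 1) = 26/3; p² − 75·q² = 676 − 675 = 1.
  The first convergent with p² − 75·q² = 1 gives the fundamental solution (x₁, y₁) = (26, 3).
Step 2: Apply the recurrence (x_{n+1}, y_{n+1}) = (x₁x_n + 75y₁y_n, x₁y_n + y₁x_n) repeatedly.
  From (x_1, y_1) = (26, 3): x_2 = 26·26 + 75·3·3 = 1351; y_2 = 26·3 + 3·26 = 156.
Step 3: Verify x_2² - 75·y_2² = 1825201 - 1825200 = 1 (should be 1). ✓

(x_1, y_1) = (26, 3); (x_2, y_2) = (1351, 156).


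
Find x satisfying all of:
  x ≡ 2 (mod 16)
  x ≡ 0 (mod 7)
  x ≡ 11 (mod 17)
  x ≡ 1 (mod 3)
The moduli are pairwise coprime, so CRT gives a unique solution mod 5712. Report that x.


Product of moduli M = 16 · 7 · 17 · 3 = 5712.
Merge one congruence at a time:
  Start: x ≡ 2 (mod 16).
  Combine with x ≡ 0 (mod 7); new modulus lcm = 112.
    Write x = 2 + 16·t and substitute into x ≡ 0 (mod 7): 16·t ≡ 0 − 2 = -2 (mod 7).
    Reduce coefficients mod 7: 2·t ≡ 5 (mod 7).
    The inverse of 2 mod 7 is 4 (since 2·4 = 8 = 1·7 + 1), so t ≡ 4·5 = 20 ≡ 6 (mod 7).
    Then x = 2 + 16·6 = 98, valid modulo lcm(16, 7) = 112: x ≡ 98 (mod 112).
  Combine with x ≡ 11 (mod 17); new modulus lcm = 1904.
    Write x = 98 + 112·t and substitute into x ≡ 11 (mod 17): 112·t ≡ 11 − 98 = -87 (mod 17).
    Reduce coefficients mod 17: 10·t ≡ 15 (mod 17).
    The inverse of 10 mod 17 is 12 (since 10·12 = 120 = 7·17 + 1), so t ≡ 12·15 = 180 ≡ 10 (mod 17).
    Then x = 98 + 112·10 = 1218, valid modulo lcm(112, 17) = 1904: x ≡ 1218 (mod 1904).
  Combine with x ≡ 1 (mod 3); new modulus lcm = 5712.
    Write x = 1218 + 1904·t and substitute into x ≡ 1 (mod 3): 1904·t ≡ 1 − 1218 = -1217 (mod 3).
    Reduce coefficients mod 3: 2·t ≡ 1 (mod 3).
    The inverse of 2 mod 3 is 2 (since 2·2 = 4 = 1·3 + 1), so t ≡ 2·1 = 2 ≡ 2 (mod 3).
    Then x = 1218 + 1904·2 = 5026, valid modulo lcm(1904, 3) = 5712: x ≡ 5026 (mod 5712).
Verify against each original: 5026 mod 16 = 2, 5026 mod 7 = 0, 5026 mod 17 = 11, 5026 mod 3 = 1.

x ≡ 5026 (mod 5712).


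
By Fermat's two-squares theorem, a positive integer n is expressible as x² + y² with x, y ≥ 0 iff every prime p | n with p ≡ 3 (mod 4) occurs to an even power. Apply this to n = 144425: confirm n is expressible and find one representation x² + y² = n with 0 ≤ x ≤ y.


Step 1: Factor n = 144425 = 5^2 · 53 · 109.
Step 2: Check the mod-4 condition on each prime factor: 5 ≡ 1 (mod 4), exponent 2; 53 ≡ 1 (mod 4), exponent 1; 109 ≡ 1 (mod 4), exponent 1.
All primes ≡ 3 (mod 4) appear to even exponent (or don't appear), so by the two-squares theorem n IS expressible as a sum of two squares.
Step 3: Build a representation. Group n = k² · m with k = 5 and m = 53 · 109 = 5777 (a product of primes ≡ 1 (mod 4)); a representation of m scales to one of n via (k·x)² + (k·y)² = k²(x² + y²). Each prime p ≡ 1 (mod 4) is itself a sum of two squares; find a² by testing p − a² for a perfect square:
  53: 53 − 1² = 52, 53 − 2² = 49 = 7² ⇒ 53 = 2² + 7².
  109: 109 − 1² = 108, 109 − 2² = 105, 109 − 3² = 100 = 10² ⇒ 109 = 3² + 10².
  Combine using the Brahmagupta–Fibonacci identity (a² + b²)(c² + d²) = (ac − bd)² + (ad + bc)² = (ac + bd)² + (ad − bc)²:
  53 · 109 = 5777: from (2² + 7²)(3² + 10²), take (2·3 − 7·10, 2·10 + 7·3) = (6 − 70, 20 + 21) = (-64, 41); dropping signs (only squares matter) gives (64, 41); check 64² + 41² = 4096 + 1681 = 5777 ✓.
  Scale by k = 5: (5·64, 5·41) = (320, 205).
Step 4: Order so x ≤ y and verify: 205² + 320² = 42025 + 102400 = 144425 = n. ✓

n = 144425 = 205² + 320² (one valid representation with x ≤ y).


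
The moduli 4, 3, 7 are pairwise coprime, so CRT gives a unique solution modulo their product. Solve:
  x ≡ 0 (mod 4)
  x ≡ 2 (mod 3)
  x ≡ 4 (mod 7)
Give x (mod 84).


Moduli 4, 3, 7 are pairwise coprime; by CRT there is a unique solution modulo M = 4 · 3 · 7 = 84.
Solve pairwise, accumulating the modulus:
  Start with x ≡ 0 (mod 4).
  Combine with x ≡ 2 (mod 3): since gcd(4, 3) = 1, we get a unique residue mod 12.
    Write x = 0 + 4·t and substitute into x ≡ 2 (mod 3): 4·t ≡ 2 − 0 = 2 (mod 3).
    Reduce coefficients mod 3: 1·t ≡ 2 (mod 3).
    So t ≡ 2 (mod 3).
    Then x = 0 + 4·2 = 8, valid modulo lcm(4, 3) = 12: x ≡ 8 (mod 12).
  Combine with x ≡ 4 (mod 7): since gcd(12, 7) = 1, we get a unique residue mod 84.
    Write x = 8 + 12·t and substitute into x ≡ 4 (mod 7): 12·t ≡ 4 − 8 = -4 (mod 7).
    Reduce coefficients mod 7: 5·t ≡ 3 (mod 7).
    The inverse of 5 mod 7 is 3 (since 5·3 = 15 = 2·7 + 1), so t ≡ 3·3 = 9 ≡ 2 (mod 7).
    Then x = 8 + 12·2 = 32, valid modulo lcm(12, 7) = 84: x ≡ 32 (mod 84).
Verify: 32 mod 4 = 0 ✓, 32 mod 3 = 2 ✓, 32 mod 7 = 4 ✓.

x ≡ 32 (mod 84).


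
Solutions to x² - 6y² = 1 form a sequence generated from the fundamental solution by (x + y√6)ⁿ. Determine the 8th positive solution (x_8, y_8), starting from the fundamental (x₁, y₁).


Step 1: Find the fundamental solution (x₁, y₁) of x² - 6y² = 1.
  Expand √6 as a continued fraction. a₀ = ⌊√6⌋ = 2; iterate m_{k+1} = d_k·a_k − m_k, d_{k+1} = (6 − m_{k+1}²)/d_k, a_{k+1} = ⌊(a₀ + m_{k+1})/d_{k+1}⌋ (starting m₀ = 0, d₀ = 1), with convergents p_k = a_k·p_{k-1} + p_{k-2}, q_k = a_k·q_{k-1} + q_{k-2} (p₋₁ = 1, q₋₁ = 0):
  k = 0: a₀ = 2; p₀/q₀ = 2/1; p₀² − 6·q₀² = 4 − 6 = -2.
  k = 1: m = 2, d = 2, a = ⌊(2 + 2)/2⌋ = 2; p/q = (2·2 + 1)/(2·1 + 0) = 5/2; p² − 6·q² = 25 − 24 = 1.
  The first convergent with p² − 6·q² = 1 gives the fundamental solution (x₁, y₁) = (5, 2).
Step 2: Apply the recurrence (x_{n+1}, y_{n+1}) = (x₁x_n + 6y₁y_n, x₁y_n + y₁x_n) repeatedly.
  From (x_1, y_1) = (5, 2): x_2 = 5·5 + 6·2·2 = 49; y_2 = 5·2 + 2·5 = 20.
  From (x_2, y_2) = (49, 20): x_3 = 5·49 + 6·2·20 = 485; y_3 = 5·20 + 2·49 = 198.
  From (x_3, y_3) = (485, 198): x_4 = 5·485 + 6·2·198 = 4801; y_4 = 5·198 + 2·485 = 1960.
  From (x_4, y_4) = (4801, 1960): x_5 = 5·4801 + 6·2·1960 = 47525; y_5 = 5·1960 + 2·4801 = 19402.
  From (x_5, y_5) = (47525, 19402): x_6 = 5·47525 + 6·2·19402 = 470449; y_6 = 5·19402 + 2·47525 = 192060.
  From (x_6, y_6) = (470449, 192060): x_7 = 5·470449 + 6·2·192060 = 4656965; y_7 = 5·192060 + 2·470449 = 1901198.
  From (x_7, y_7) = (4656965, 1901198): x_8 = 5·4656965 + 6·2·1901198 = 46099201; y_8 = 5·1901198 + 2·4656965 = 18819920.
Step 3: Verify x_8² - 6·y_8² = 2125136332838401 - 2125136332838400 = 1 (should be 1). ✓

(x_1, y_1) = (5, 2); (x_8, y_8) = (46099201, 18819920).


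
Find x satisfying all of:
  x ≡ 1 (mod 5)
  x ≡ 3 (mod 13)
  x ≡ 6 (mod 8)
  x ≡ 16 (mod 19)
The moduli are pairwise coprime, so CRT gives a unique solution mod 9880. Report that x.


Product of moduli M = 5 · 13 · 8 · 19 = 9880.
Merge one congruence at a time:
  Start: x ≡ 1 (mod 5).
  Combine with x ≡ 3 (mod 13); new modulus lcm = 65.
    Write x = 1 + 5·t and substitute into x ≡ 3 (mod 13): 5·t ≡ 3 − 1 = 2 (mod 13).
    The inverse of 5 mod 13 is 8 (since 5·8 = 40 = 3·13 + 1), so t ≡ 8·2 = 16 ≡ 3 (mod 13).
    Then x = 1 + 5·3 = 16, valid modulo lcm(5, 13) = 65: x ≡ 16 (mod 65).
  Combine with x ≡ 6 (mod 8); new modulus lcm = 520.
    Write x = 16 + 65·t and substitute into x ≡ 6 (mod 8): 65·t ≡ 6 − 16 = -10 (mod 8).
    Reduce coefficients mod 8: 1·t ≡ 6 (mod 8).
    So t ≡ 6 (mod 8).
    Then x = 16 + 65·6 = 406, valid modulo lcm(65, 8) = 520: x ≡ 406 (mod 520).
  Combine with x ≡ 16 (mod 19); new modulus lcm = 9880.
    Write x = 406 + 520·t and substitute into x ≡ 16 (mod 19): 520·t ≡ 16 − 406 = -390 (mod 19).
    Reduce coefficients mod 19: 7·t ≡ 9 (mod 19).
    The inverse of 7 mod 19 is 11 (since 7·11 = 77 = 4·19 + 1), so t ≡ 11·9 = 99 ≡ 4 (mod 19).
    Then x = 406 + 520·4 = 2486, valid modulo lcm(520, 19) = 9880: x ≡ 2486 (mod 9880).
Verify against each original: 2486 mod 5 = 1, 2486 mod 13 = 3, 2486 mod 8 = 6, 2486 mod 19 = 16.

x ≡ 2486 (mod 9880).
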